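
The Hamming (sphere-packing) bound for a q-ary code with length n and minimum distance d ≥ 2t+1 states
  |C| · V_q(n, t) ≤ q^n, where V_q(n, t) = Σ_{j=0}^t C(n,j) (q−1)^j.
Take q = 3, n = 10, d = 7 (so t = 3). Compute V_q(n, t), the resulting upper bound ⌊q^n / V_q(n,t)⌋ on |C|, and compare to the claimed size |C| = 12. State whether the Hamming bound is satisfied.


V_q(n, t) = 1161, q^n = 59049, Hamming bound = 50, |C| = 12 ≤ bound (satisfied).

Step 1: Compute V_q(n, t) = Σ_{j=0}^3 C(n, j) (q−1)^j.
  j = 0: C(10,0)·(2)^0 = 1·1 = 1.
  j = 1: C(10,1)·(2)^1 = 10·2 = 20.
  j = 2: C(10,2)·(2)^2 = 45·4 = 180.
  j = 3: C(10,3)·(2)^3 = 120·8 = 960.
  V_q(n, t) = 1 + 20 + 180 + 960 = 1161.
Step 2: q^n = 3^10 = 59049.
Step 3: Hamming bound ⌊q^n / V_q(n,t)⌋ = ⌊59049/1161⌋ = 50.
Step 4: Compare |C| = 12 to 50: satisfied.
The claimed |C| lies below the Hamming bound.


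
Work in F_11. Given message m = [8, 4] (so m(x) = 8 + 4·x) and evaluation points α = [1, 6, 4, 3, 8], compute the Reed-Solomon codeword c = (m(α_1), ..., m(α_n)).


c = [1, 10, 2, 9, 7]

Message polynomial: m(x) = 8 + 4·x (mod 11).
For each evaluation point α_i, compute m(α_i) mod 11:
  α_1 = 1: Horner steps 4 → 1, so m(1) = 1.
  α_2 = 6: Horner steps 4 → 10, so m(6) = 10.
  α_3 = 4: Horner steps 4 → 2, so m(4) = 2.
  α_4 = 3: Horner steps 4 → 9, so m(3) = 9.
  α_5 = 8: Horner steps 4 → 7, so m(8) = 7.
Codeword c = [1, 10, 2, 9, 7] ∈ F_11^5.


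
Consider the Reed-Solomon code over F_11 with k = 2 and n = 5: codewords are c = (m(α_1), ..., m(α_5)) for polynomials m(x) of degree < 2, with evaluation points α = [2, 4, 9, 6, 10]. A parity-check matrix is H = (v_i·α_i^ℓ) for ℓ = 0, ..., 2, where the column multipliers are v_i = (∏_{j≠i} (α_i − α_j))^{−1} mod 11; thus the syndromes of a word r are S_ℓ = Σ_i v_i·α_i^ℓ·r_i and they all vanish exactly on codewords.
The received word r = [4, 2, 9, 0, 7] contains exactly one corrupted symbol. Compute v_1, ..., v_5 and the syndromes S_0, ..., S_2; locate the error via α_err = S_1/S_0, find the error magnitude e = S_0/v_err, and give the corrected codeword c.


S = (9, 4, 3), error at position 3, error magnitude e = 1, c = [4, 2, 8, 0, 7].

Step 1: column multipliers v_i = (∏_{j≠i}(α_i − α_j))^{−1} mod 11.
  i = 1 (α = 2): (2−4)(2−9)(2−6)(2−10) = (−2)·(−7)·(−4)·(−8) = 448 ≡ 8, so v_1 = 8^{−1} = 7 (mod 11).
  i = 2 (α = 4): (4−2)(4−9)(4−6)(4−10) = 2·(−5)·(−2)·(−6) = −120 ≡ 1, so v_2 = 1^{−1} = 1 (mod 11).
  i = 3 (α = 9): (9−2)(9−4)(9−6)(9−10) = 7·5·3·(−1) = −105 ≡ 5, so v_3 = 5^{−1} = 9 (mod 11).
  i = 4 (α = 6): (6−2)(6−4)(6−9)(6−10) = 4·2·(−3)·(−4) = 96 ≡ 8, so v_4 = 8^{−1} = 7 (mod 11).
  i = 5 (α = 10): (10−2)(10−4)(10−9)(10−6) = 8·6·1·4 = 192 ≡ 5, so v_5 = 5^{−1} = 9 (mod 11).
  v = [7, 1, 9, 7, 9].
Step 2: syndromes of r = [4, 2, 9, 0, 7] (all sums mod 11).
  S_0 = Σ v_i r_i = 7·4 + 1·2 + 9·9 + 7·0 + 9·7 = 174 ≡ 9.
  S_1 = Σ v_i α_i r_i = 7·2·4 + 1·4·2 + 9·9·9 + 7·6·0 + 9·10·7 = 1423 ≡ 4.
  α_i^2 mod 11 = [4, 5, 4, 3, 1].
  S_2 = Σ v_i α_i^2 r_i = 7·4·4 + 1·5·2 + 9·4·9 + 7·3·0 + 9·1·7 = 509 ≡ 3.
  S = (9, 4, 3) ≠ 0, so r is not a codeword (an error is present).
Step 3: locate the error. For a single error e at position i, S_ℓ = v_i·e·α_i^ℓ, so α_err = S_1/S_0.
  S_0^{−1} = 9^{−1} = 5 (mod 11), so α_err = 4·5 = 20 ≡ 9 = α_3. Error position i = 3.
  Consistency check: S_2/S_1 = 3·3 = 9 ≡ 9 = α_err ✓ (single-error assumption holds).
Step 4: error magnitude e = S_0/v_3 = S_0·∏_{j≠3}(α_3 − α_j) = 9·5 = 45 ≡ 1 (mod 11).
Step 5: correct position 3: c_3 = r_3 − e = 9 − 1 ≡ 8 (mod 11). Hence c = [4, 2, 8, 0, 7].
  Check: interpolating c through the α_i gives m(x) = 6 + 10·x (degree < 2) with m(α_i) = c_i for every i, so c is indeed a codeword.


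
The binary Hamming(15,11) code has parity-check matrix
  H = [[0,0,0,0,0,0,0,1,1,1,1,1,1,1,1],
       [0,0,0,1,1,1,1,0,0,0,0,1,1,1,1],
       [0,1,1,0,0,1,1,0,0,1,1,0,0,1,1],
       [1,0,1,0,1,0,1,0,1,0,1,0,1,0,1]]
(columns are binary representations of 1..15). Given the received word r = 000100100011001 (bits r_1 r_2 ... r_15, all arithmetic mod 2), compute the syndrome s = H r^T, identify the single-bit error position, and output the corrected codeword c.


s = (1, 0, 1, 1)^T, error position = 11, corrected codeword c = 000100100001001

Compute s = H r^T mod 2 one row at a time:
  s_1 = 0 + 0 + 0 + 1 + 1 + 0 + 0 + 1 = 3 ≡ 1 (mod 2).
  s_2 = 1 + 0 + 0 + 1 + 1 + 0 + 0 + 1 = 4 ≡ 0 (mod 2).
  s_3 = 0 + 0 + 0 + 1 + 0 + 1 + 0 + 1 = 3 ≡ 1 (mod 2).
  s_4 = 0 + 0 + 0 + 1 + 0 + 1 + 0 + 1 = 3 ≡ 1 (mod 2).
s = (1, 0, 1, 1)^T — this equals column 11 of H (binary 1011), so error is at position 11.
Correct: flip bit 11 of r = 000100100011001 to get c = 000100100001001.


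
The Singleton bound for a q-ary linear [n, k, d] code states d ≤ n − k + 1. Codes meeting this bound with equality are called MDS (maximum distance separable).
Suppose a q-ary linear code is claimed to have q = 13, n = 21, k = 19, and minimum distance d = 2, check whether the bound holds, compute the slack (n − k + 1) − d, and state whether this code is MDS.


Singleton RHS = n − k + 1 = 3, slack = 1, bound satisfied, not MDS.

Singleton bound: d ≤ n − k + 1.
Here n = 21, k = 19, so n − k + 1 = 3.
Given d = 2, check d ≤ 3: YES.
Slack = (n − k + 1) − d = 1.
The code is NOT MDS (slack = 1 > 0).
Description: the claimed parameters are [21, 19, 2]_13; such a code would be non-MDS.


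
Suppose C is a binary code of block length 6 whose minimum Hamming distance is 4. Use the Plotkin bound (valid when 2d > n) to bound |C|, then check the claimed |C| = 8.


Plotkin bound M ≤ 4; given |C| = 8 > bound (violated).

Check applicability: 2d = 8, n = 6.
2d − n = 2 > 0, so Plotkin applies.
Compute d/(2d−n) = 4/2 ≈ 2.0000.
⌊d/(2d−n)⌋ = 2.
Plotkin bound: M ≤ 2·2 = 4.
Given |C| = 8, check: VIOLATED.
This |C| is above the Plotkin bound, so no binary code with n = 6, d = 4 and 8 codewords exists.


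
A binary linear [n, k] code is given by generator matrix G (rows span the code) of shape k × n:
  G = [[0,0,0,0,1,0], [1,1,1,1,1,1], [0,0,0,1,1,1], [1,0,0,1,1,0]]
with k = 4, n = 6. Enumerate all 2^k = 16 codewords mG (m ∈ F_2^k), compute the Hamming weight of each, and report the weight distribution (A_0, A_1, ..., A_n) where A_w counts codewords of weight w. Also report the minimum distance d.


Weight distribution: A_0 = 1, A_1 = 1, A_2 = 3, A_3 = 6, A_4 = 3, A_5 = 1, A_6 = 1. Minimum distance d = 1.

Enumerate all 2^4 = 16 messages m ∈ F_2^4.
For each, compute codeword c = mG in F_2^6, then tally its weight.
  m = 0000 → c = 000000, weight = 0.
  m = 1000 → c = 000010, weight = 1.
  m = 0100 → c = 111111, weight = 6.
  m = 1100 → c = 111101, weight = 5.
  m = 0010 → c = 000111, weight = 3.
  m = 1010 → c = 000101, weight = 2.
  m = 0110 → c = 111000, weight = 3.
  m = 1110 → c = 111010, weight = 4.
  m = 0001 → c = 100110, weight = 3.
  m = 1001 → c = 100100, weight = 2.
  m = 0101 → c = 011001, weight = 3.
  m = 1101 → c = 011011, weight = 4.
  m = 0011 → c = 100001, weight = 2.
  m = 1011 → c = 100011, weight = 3.
  m = 0111 → c = 011110, weight = 4.
  m = 1111 → c = 011100, weight = 3.
Tally weights:
  weight 0: 1 codewords.
  weight 1: 1 codewords.
  weight 2: 3 codewords.
  weight 3: 6 codewords.
  weight 4: 3 codewords.
  weight 5: 1 codewords.
  weight 6: 1 codewords.
Minimum distance d = smallest w > 0 with A_w > 0 = 1.
Sanity: Σ A_w = 16 = 2^4 = 16 ✓.


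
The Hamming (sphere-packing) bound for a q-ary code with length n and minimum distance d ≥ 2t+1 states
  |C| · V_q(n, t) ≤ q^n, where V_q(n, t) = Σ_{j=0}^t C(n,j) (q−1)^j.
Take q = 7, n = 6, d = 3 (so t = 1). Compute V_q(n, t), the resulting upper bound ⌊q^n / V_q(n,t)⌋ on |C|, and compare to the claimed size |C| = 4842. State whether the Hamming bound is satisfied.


V_q(n, t) = 37, q^n = 117649, Hamming bound = 3179, |C| = 4842 > bound (violated).

Step 1: Compute V_q(n, t) = Σ_{j=0}^1 C(n, j) (q−1)^j.
  j = 0: C(6,0)·(6)^0 = 1·1 = 1.
  j = 1: C(6,1)·(6)^1 = 6·6 = 36.
  V_q(n, t) = 1 + 36 = 37.
Step 2: q^n = 7^6 = 117649.
Step 3: Hamming bound ⌊q^n / V_q(n,t)⌋ = ⌊117649/37⌋ = 3179.
Step 4: Compare |C| = 4842 to 3179: violated.
The claimed |C| lies above the Hamming bound, so no 7-ary code of length 6 with d ≥ 3 can have 4842 codewords.


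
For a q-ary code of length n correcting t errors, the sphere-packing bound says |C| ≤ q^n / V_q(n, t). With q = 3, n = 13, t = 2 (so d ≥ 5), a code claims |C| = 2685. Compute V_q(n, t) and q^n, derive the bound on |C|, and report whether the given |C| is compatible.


V_q(n, t) = 339, q^n = 1594323, Hamming bound = 4703, |C| = 2685 ≤ bound (satisfied).

Step 1: Compute V_q(n, t) = Σ_{j=0}^2 C(n, j) (q−1)^j.
  j = 0: C(13,0)·(2)^0 = 1·1 = 1.
  j = 1: C(13,1)·(2)^1 = 13·2 = 26.
  j = 2: C(13,2)·(2)^2 = 78·4 = 312.
  V_q(n, t) = 1 + 26 + 312 = 339.
Step 2: q^n = 3^13 = 1594323.
Step 3: Hamming bound ⌊q^n / V_q(n,t)⌋ = ⌊1594323/339⌋ = 4703.
Step 4: Compare |C| = 2685 to 4703: satisfied.
The claimed |C| lies below the Hamming bound.


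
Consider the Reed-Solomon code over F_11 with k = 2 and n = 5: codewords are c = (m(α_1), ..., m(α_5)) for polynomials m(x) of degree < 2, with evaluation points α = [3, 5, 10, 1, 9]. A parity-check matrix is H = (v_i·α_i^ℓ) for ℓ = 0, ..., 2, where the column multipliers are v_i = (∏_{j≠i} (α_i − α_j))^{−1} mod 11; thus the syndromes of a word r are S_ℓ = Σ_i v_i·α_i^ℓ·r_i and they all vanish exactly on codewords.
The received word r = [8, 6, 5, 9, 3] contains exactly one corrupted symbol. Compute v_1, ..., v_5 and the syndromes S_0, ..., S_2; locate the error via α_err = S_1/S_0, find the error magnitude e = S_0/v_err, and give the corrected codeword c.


S = (9, 5, 4), error at position 1, error magnitude e = 6, c = [2, 6, 5, 9, 3].

Step 1: column multipliers v_i = (∏_{j≠i}(α_i − α_j))^{−1} mod 11.
  i = 1 (α = 3): (3−5)(3−10)(3−1)(3−9) = (−2)·(−7)·2·(−6) = −168 ≡ 8, so v_1 = 8^{−1} = 7 (mod 11).
  i = 2 (α = 5): (5−3)(5−10)(5−1)(5−9) = 2·(−5)·4·(−4) = 160 ≡ 6, so v_2 = 6^{−1} = 2 (mod 11).
  i = 3 (α = 10): (10−3)(10−5)(10−1)(10−9) = 7·5·9·1 = 315 ≡ 7, so v_3 = 7^{−1} = 8 (mod 11).
  i = 4 (α = 1): (1−3)(1−5)(1−10)(1−9) = (−2)·(−4)·(−9)·(−8) = 576 ≡ 4, so v_4 = 4^{−1} = 3 (mod 11).
  i = 5 (α = 9): (9−3)(9−5)(9−10)(9−1) = 6·4·(−1)·8 = −192 ≡ 6, so v_5 = 6^{−1} = 2 (mod 11).
  v = [7, 2, 8, 3, 2].
Step 2: syndromes of r = [8, 6, 5, 9, 3] (all sums mod 11).
  S_0 = Σ v_i r_i = 7·8 + 2·6 + 8·5 + 3·9 + 2·3 = 141 ≡ 9.
  S_1 = Σ v_i α_i r_i = 7·3·8 + 2·5·6 + 8·10·5 + 3·1·9 + 2·9·3 = 709 ≡ 5.
  α_i^2 mod 11 = [9, 3, 1, 1, 4].
  S_2 = Σ v_i α_i^2 r_i = 7·9·8 + 2·3·6 + 8·1·5 + 3·1·9 + 2·4·3 = 631 ≡ 4.
  S = (9, 5, 4) ≠ 0, so r is not a codeword (an error is present).
Step 3: locate the error. For a single error e at position i, S_ℓ = v_i·e·α_i^ℓ, so α_err = S_1/S_0.
  S_0^{−1} = 9^{−1} = 5 (mod 11), so α_err = 5·5 = 25 ≡ 3 = α_1. Error position i = 1.
  Consistency check: S_2/S_1 = 4·9 = 36 ≡ 3 = α_err ✓ (single-error assumption holds).
Step 4: error magnitude e = S_0/v_1 = S_0·∏_{j≠1}(α_1 − α_j) = 9·8 = 72 ≡ 6 (mod 11).
Step 5: correct position 1: c_1 = r_1 − e = 8 − 6 ≡ 2 (mod 11). Hence c = [2, 6, 5, 9, 3].
  Check: interpolating c through the α_i gives m(x) = 7 + 2·x (degree < 2) with m(α_i) = c_i for every i, so c is indeed a codeword.


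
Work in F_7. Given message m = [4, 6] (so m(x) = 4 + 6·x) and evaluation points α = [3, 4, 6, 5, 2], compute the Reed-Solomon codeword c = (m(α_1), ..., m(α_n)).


c = [1, 0, 5, 6, 2]

Message polynomial: m(x) = 4 + 6·x (mod 7).
For each evaluation point α_i, compute m(α_i) mod 7:
  α_1 = 3: Horner steps 6 → 1, so m(3) = 1.
  α_2 = 4: Horner steps 6 → 0, so m(4) = 0.
  α_3 = 6: Horner steps 6 → 5, so m(6) = 5.
  α_4 = 5: Horner steps 6 → 6, so m(5) = 6.
  α_5 = 2: Horner steps 6 → 2, so m(2) = 2.
Codeword c = [1, 0, 5, 6, 2] ∈ F_7^5.


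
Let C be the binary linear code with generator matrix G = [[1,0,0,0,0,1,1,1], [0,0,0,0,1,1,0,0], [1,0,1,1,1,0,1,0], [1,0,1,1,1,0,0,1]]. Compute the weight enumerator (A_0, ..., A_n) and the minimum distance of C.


Weight distribution: A_0 = 1, A_2 = 4, A_3 = 2, A_4 = 3, A_5 = 6. Minimum distance d = 2.

Enumerate all 2^4 = 16 messages m ∈ F_2^4.
For each, compute codeword c = mG in F_2^8, then tally its weight.
  m = 0000 → c = 00000000, weight = 0.
  m = 1000 → c = 10000111, weight = 4.
  m = 0100 → c = 00001100, weight = 2.
  m = 1100 → c = 10001011, weight = 4.
  m = 0010 → c = 10111010, weight = 5.
  m = 1010 → c = 00111101, weight = 5.
  m = 0110 → c = 10110110, weight = 5.
  m = 1110 → c = 00110001, weight = 3.
  m = 0001 → c = 10111001, weight = 5.
  m = 1001 → c = 00111110, weight = 5.
  m = 0101 → c = 10110101, weight = 5.
  m = 1101 → c = 00110010, weight = 3.
  m = 0011 → c = 00000011, weight = 2.
  m = 1011 → c = 10000100, weight = 2.
  m = 0111 → c = 00001111, weight = 4.
  m = 1111 → c = 10001000, weight = 2.
Tally weights:
  weight 0: 1 codewords.
  weight 2: 4 codewords.
  weight 3: 2 codewords.
  weight 4: 3 codewords.
  weight 5: 6 codewords.
Minimum distance d = smallest w > 0 with A_w > 0 = 2.
Sanity: Σ A_w = 16 = 2^4 = 16 ✓.


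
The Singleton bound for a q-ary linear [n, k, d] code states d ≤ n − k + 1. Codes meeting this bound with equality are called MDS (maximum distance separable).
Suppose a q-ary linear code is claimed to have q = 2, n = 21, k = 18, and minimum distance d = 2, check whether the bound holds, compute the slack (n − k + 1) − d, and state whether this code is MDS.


Singleton RHS = n − k + 1 = 4, slack = 2, bound satisfied, not MDS.

Singleton bound: d ≤ n − k + 1.
Here n = 21, k = 18, so n − k + 1 = 4.
Given d = 2, check d ≤ 4: YES.
Slack = (n − k + 1) − d = 2.
The code is NOT MDS (slack = 2 > 0).
Description: the claimed parameters are [21, 18, 2]_2; such a code would be non-MDS.


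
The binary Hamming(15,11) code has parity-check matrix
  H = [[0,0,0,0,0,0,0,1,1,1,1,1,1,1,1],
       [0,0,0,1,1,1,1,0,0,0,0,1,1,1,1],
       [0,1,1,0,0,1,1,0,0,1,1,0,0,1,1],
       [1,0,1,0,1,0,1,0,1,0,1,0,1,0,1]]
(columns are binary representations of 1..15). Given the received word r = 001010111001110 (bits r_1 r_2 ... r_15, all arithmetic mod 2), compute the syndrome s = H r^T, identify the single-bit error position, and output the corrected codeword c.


s = (1, 1, 1, 1)^T, error position = 15, corrected codeword c = 001010111001111

Compute s = H r^T mod 2 one row at a time:
  s_1 = 1 + 1 + 0 + 0 + 1 + 1 + 1 + 0 = 5 ≡ 1 (mod 2).
  s_2 = 0 + 1 + 0 + 1 + 1 + 1 + 1 + 0 = 5 ≡ 1 (mod 2).
  s_3 = 0 + 1 + 0 + 1 + 0 + 0 + 1 + 0 = 3 ≡ 1 (mod 2).
  s_4 = 0 + 1 + 1 + 1 + 1 + 0 + 1 + 0 = 5 ≡ 1 (mod 2).
s = (1, 1, 1, 1)^T — this equals column 15 of H (binary 1111), so error is at position 15.
Correct: flip bit 15 of r = 001010111001110 to get c = 001010111001111.


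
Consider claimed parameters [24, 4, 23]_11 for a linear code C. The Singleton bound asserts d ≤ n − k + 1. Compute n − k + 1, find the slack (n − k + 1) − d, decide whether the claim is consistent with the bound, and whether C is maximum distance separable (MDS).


Singleton RHS = n − k + 1 = 21, slack = -2, bound violated (no such code; not MDS).

Singleton bound: d ≤ n − k + 1.
Here n = 24, k = 4, so n − k + 1 = 21.
Given d = 23, check d ≤ 21: NO.
Slack = (n − k + 1) − d = -2.
The slack is negative: d = 23 exceeds n − k + 1 = 21 by 2, so the Singleton bound is violated and no linear [24, 4, 23]_11 code can exist. In particular it is not MDS (MDS requires d = n − k + 1 exactly).
Description: the claimed parameters are [24, 4, 23]_11; such a code would be impossible (violates the Singleton bound).


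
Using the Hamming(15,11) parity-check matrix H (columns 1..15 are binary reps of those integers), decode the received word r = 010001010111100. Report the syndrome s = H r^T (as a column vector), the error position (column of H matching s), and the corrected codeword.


s = (1, 1, 0, 0)^T, error position = 12, corrected codeword c = 010001010110100

Compute s = H r^T mod 2 one row at a time:
  s_1 = 1 + 0 + 1 + 1 + 1 + 1 + 0 + 0 = 5 ≡ 1 (mod 2).
  s_2 = 0 + 0 + 1 + 0 + 1 + 1 + 0 + 0 = 3 ≡ 1 (mod 2).
  s_3 = 1 + 0 + 1 + 0 + 1 + 1 + 0 + 0 = 4 ≡ 0 (mod 2).
  s_4 = 0 + 0 + 0 + 0 + 0 + 1 + 1 + 0 = 2 ≡ 0 (mod 2).
s = (1, 1, 0, 0)^T — this equals column 12 of H (binary 1100), so error is at position 12.
Correct: flip bit 12 of r = 010001010111100 to get c = 010001010110100.


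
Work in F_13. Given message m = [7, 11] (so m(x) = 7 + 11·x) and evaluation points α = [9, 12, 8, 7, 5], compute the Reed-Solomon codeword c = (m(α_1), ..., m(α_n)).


c = [2, 9, 4, 6, 10]

Message polynomial: m(x) = 7 + 11·x (mod 13).
For each evaluation point α_i, compute m(α_i) mod 13:
  α_1 = 9: Horner steps 11 → 2, so m(9) = 2.
  α_2 = 12: Horner steps 11 → 9, so m(12) = 9.
  α_3 = 8: Horner steps 11 → 4, so m(8) = 4.
  α_4 = 7: Horner steps 11 → 6, so m(7) = 6.
  α_5 = 5: Horner steps 11 → 10, so m(5) = 10.
Codeword c = [2, 9, 4, 6, 10] ∈ F_13^5.


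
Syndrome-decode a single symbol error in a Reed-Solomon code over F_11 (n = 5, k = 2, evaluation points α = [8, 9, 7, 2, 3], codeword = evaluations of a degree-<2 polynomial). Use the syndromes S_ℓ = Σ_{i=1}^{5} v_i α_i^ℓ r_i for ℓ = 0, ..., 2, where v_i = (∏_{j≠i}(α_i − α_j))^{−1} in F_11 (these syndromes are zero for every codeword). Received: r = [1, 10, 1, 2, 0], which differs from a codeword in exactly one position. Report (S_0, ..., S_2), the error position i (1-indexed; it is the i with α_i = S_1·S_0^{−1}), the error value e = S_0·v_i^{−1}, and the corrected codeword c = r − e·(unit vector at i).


S = (6, 9, 8), error at position 3, error magnitude e = 9, c = [1, 10, 3, 2, 0].

Step 1: column multipliers v_i = (∏_{j≠i}(α_i − α_j))^{−1} mod 11.
  i = 1 (α = 8): (8−9)(8−7)(8−2)(8−3) = (−1)·1·6·5 = −30 ≡ 3, so v_1 = 3^{−1} = 4 (mod 11).
  i = 2 (α = 9): (9−8)(9−7)(9−2)(9−3) = 1·2·7·6 = 84 ≡ 7, so v_2 = 7^{−1} = 8 (mod 11).
  i = 3 (α = 7): (7−8)(7−9)(7−2)(7−3) = (−1)·(−2)·5·4 = 40 ≡ 7, so v_3 = 7^{−1} = 8 (mod 11).
  i = 4 (α = 2): (2−8)(2−9)(2−7)(2−3) = (−6)·(−7)·(−5)·(−1) = 210 ≡ 1, so v_4 = 1^{−1} = 1 (mod 11).
  i = 5 (α = 3): (3−8)(3−9)(3−7)(3−2) = (−5)·(−6)·(−4)·1 = −120 ≡ 1, so v_5 = 1^{−1} = 1 (mod 11).
  v = [4, 8, 8, 1, 1].
Step 2: syndromes of r = [1, 10, 1, 2, 0] (all sums mod 11).
  S_0 = Σ v_i r_i = 4·1 + 8·10 + 8·1 + 1·2 + 1·0 = 94 ≡ 6.
  S_1 = Σ v_i α_i r_i = 4·8·1 + 8·9·10 + 8·7·1 + 1·2·2 + 1·3·0 = 812 ≡ 9.
  α_i^2 mod 11 = [9, 4, 5, 4, 9].
  S_2 = Σ v_i α_i^2 r_i = 4·9·1 + 8·4·10 + 8·5·1 + 1·4·2 + 1·9·0 = 404 ≡ 8.
  S = (6, 9, 8) ≠ 0, so r is not a codeword (an error is present).
Step 3: locate the error. For a single error e at position i, S_ℓ = v_i·e·α_i^ℓ, so α_err = S_1/S_0.
  S_0^{−1} = 6^{−1} = 2 (mod 11), so α_err = 9·2 = 18 ≡ 7 = α_3. Error position i = 3.
  Consistency check: S_2/S_1 = 8·5 = 40 ≡ 7 = α_err ✓ (single-error assumption holds).
Step 4: error magnitude e = S_0/v_3 = S_0·∏_{j≠3}(α_3 − α_j) = 6·7 = 42 ≡ 9 (mod 11).
Step 5: correct position 3: c_3 = r_3 − e = 1 − 9 ≡ 3 (mod 11). Hence c = [1, 10, 3, 2, 0].
  Check: interpolating c through the α_i gives m(x) = 6 + 9·x (degree < 2) with m(α_i) = c_i for every i, so c is indeed a codeword.


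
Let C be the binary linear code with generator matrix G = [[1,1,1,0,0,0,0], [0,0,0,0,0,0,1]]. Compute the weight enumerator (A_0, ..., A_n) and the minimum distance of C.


Weight distribution: A_0 = 1, A_1 = 1, A_3 = 1, A_4 = 1. Minimum distance d = 1.

Enumerate all 2^2 = 4 messages m ∈ F_2^2.
For each, compute codeword c = mG in F_2^7, then tally its weight.
  m = 00 → c = 0000000, weight = 0.
  m = 10 → c = 1110000, weight = 3.
  m = 01 → c = 0000001, weight = 1.
  m = 11 → c = 1110001, weight = 4.
Tally weights:
  weight 0: 1 codewords.
  weight 1: 1 codewords.
  weight 3: 1 codewords.
  weight 4: 1 codewords.
Minimum distance d = smallest w > 0 with A_w > 0 = 1.
Sanity: Σ A_w = 4 = 2^2 = 4 ✓.


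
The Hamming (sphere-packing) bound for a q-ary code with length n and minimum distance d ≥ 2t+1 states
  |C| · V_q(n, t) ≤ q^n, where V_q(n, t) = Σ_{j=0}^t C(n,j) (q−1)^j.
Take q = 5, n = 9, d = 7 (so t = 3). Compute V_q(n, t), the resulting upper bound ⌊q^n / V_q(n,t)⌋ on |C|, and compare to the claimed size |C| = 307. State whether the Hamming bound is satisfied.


V_q(n, t) = 5989, q^n = 1953125, Hamming bound = 326, |C| = 307 ≤ bound (satisfied).

Step 1: Compute V_q(n, t) = Σ_{j=0}^3 C(n, j) (q−1)^j.
  j = 0: C(9,0)·(4)^0 = 1·1 = 1.
  j = 1: C(9,1)·(4)^1 = 9·4 = 36.
  j = 2: C(9,2)·(4)^2 = 36·16 = 576.
  j = 3: C(9,3)·(4)^3 = 84·64 = 5376.
  V_q(n, t) = 1 + 36 + 576 + 5376 = 5989.
Step 2: q^n = 5^9 = 1953125.
Step 3: Hamming bound ⌊q^n / V_q(n,t)⌋ = ⌊1953125/5989⌋ = 326.
Step 4: Compare |C| = 307 to 326: satisfied.
The claimed |C| lies below the Hamming bound.


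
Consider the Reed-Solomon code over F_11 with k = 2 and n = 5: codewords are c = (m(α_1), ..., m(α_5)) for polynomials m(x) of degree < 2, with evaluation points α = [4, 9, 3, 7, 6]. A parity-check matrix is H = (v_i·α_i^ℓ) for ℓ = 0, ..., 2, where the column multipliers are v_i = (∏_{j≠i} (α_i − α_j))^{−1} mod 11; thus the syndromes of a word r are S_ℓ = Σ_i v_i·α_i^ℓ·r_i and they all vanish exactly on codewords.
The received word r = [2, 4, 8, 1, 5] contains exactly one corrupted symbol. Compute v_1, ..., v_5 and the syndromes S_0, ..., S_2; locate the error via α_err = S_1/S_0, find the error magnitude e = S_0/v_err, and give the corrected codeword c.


S = (4, 1, 3), error at position 3, error magnitude e = 2, c = [2, 4, 6, 1, 5].

Step 1: column multipliers v_i = (∏_{j≠i}(α_i − α_j))^{−1} mod 11.
  i = 1 (α = 4): (4−9)(4−3)(4−7)(4−6) = (−5)·1·(−3)·(−2) = −30 ≡ 3, so v_1 = 3^{−1} = 4 (mod 11).
  i = 2 (α = 9): (9−4)(9−3)(9−7)(9−6) = 5·6·2·3 = 180 ≡ 4, so v_2 = 4^{−1} = 3 (mod 11).
  i = 3 (α = 3): (3−4)(3−9)(3−7)(3−6) = (−1)·(−6)·(−4)·(−3) = 72 ≡ 6, so v_3 = 6^{−1} = 2 (mod 11).
  i = 4 (α = 7): (7−4)(7−9)(7−3)(7−6) = 3·(−2)·4·1 = −24 ≡ 9, so v_4 = 9^{−1} = 5 (mod 11).
  i = 5 (α = 6): (6−4)(6−9)(6−3)(6−7) = 2·(−3)·3·(−1) = 18 ≡ 7, so v_5 = 7^{−1} = 8 (mod 11).
  v = [4, 3, 2, 5, 8].
Step 2: syndromes of r = [2, 4, 8, 1, 5] (all sums mod 11).
  S_0 = Σ v_i r_i = 4·2 + 3·4 + 2·8 + 5·1 + 8·5 = 81 ≡ 4.
  S_1 = Σ v_i α_i r_i = 4·4·2 + 3·9·4 + 2·3·8 + 5·7·1 + 8·6·5 = 463 ≡ 1.
  α_i^2 mod 11 = [5, 4, 9, 5, 3].
  S_2 = Σ v_i α_i^2 r_i = 4·5·2 + 3·4·4 + 2·9·8 + 5·5·1 + 8·3·5 = 377 ≡ 3.
  S = (4, 1, 3) ≠ 0, so r is not a codeword (an error is present).
Step 3: locate the error. For a single error e at position i, S_ℓ = v_i·e·α_i^ℓ, so α_err = S_1/S_0.
  S_0^{−1} = 4^{−1} = 3 (mod 11), so α_err = 1·3 = 3 ≡ 3 = α_3. Error position i = 3.
  Consistency check: S_2/S_1 = 3·1 = 3 ≡ 3 = α_err ✓ (single-error assumption holds).
Step 4: error magnitude e = S_0/v_3 = S_0·∏_{j≠3}(α_3 − α_j) = 4·6 = 24 ≡ 2 (mod 11).
Step 5: correct position 3: c_3 = r_3 − e = 8 − 2 ≡ 6 (mod 11). Hence c = [2, 4, 6, 1, 5].
  Check: interpolating c through the α_i gives m(x) = 7 + 7·x (degree < 2) with m(α_i) = c_i for every i, so c is indeed a codeword.


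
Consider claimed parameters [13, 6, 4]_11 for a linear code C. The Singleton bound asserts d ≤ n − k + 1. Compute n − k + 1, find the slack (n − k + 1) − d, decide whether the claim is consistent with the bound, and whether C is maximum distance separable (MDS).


Singleton RHS = n − k + 1 = 8, slack = 4, bound satisfied, not MDS.

Singleton bound: d ≤ n − k + 1.
Here n = 13, k = 6, so n − k + 1 = 8.
Given d = 4, check d ≤ 8: YES.
Slack = (n − k + 1) − d = 4.
The code is NOT MDS (slack = 4 > 0).
Description: the claimed parameters are [13, 6, 4]_11; such a code would be non-MDS.


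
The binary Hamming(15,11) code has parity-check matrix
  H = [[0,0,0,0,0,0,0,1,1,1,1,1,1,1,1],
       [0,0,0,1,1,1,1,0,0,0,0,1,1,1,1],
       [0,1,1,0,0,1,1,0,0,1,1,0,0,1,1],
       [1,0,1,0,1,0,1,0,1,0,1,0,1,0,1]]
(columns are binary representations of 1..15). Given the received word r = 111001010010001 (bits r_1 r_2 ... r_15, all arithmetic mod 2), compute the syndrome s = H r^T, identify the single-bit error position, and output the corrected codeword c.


s = (1, 0, 1, 0)^T, error position = 10, corrected codeword c = 111001010110001

Compute s = H r^T mod 2 one row at a time:
  s_1 = 1 + 0 + 0 + 1 + 0 + 0 + 0 + 1 = 3 ≡ 1 (mod 2).
  s_2 = 0 + 0 + 1 + 0 + 0 + 0 + 0 + 1 = 2 ≡ 0 (mod 2).
  s_3 = 1 + 1 + 1 + 0 + 0 + 1 + 0 + 1 = 5 ≡ 1 (mod 2).
  s_4 = 1 + 1 + 0 + 0 + 0 + 1 + 0 + 1 = 4 ≡ 0 (mod 2).
s = (1, 0, 1, 0)^T — this equals column 10 of H (binary 1010), so error is at position 10.
Correct: flip bit 10 of r = 111001010010001 to get c = 111001010110001.


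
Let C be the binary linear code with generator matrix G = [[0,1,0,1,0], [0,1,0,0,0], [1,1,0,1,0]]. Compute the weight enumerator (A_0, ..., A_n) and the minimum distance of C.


Weight distribution: A_0 = 1, A_1 = 3, A_2 = 3, A_3 = 1. Minimum distance d = 1.

Enumerate all 2^3 = 8 messages m ∈ F_2^3.
For each, compute codeword c = mG in F_2^5, then tally its weight.
  m = 000 → c = 00000, weight = 0.
  m = 100 → c = 01010, weight = 2.
  m = 010 → c = 01000, weight = 1.
  m = 110 → c = 00010, weight = 1.
  m = 001 → c = 11010, weight = 3.
  m = 101 → c = 10000, weight = 1.
  m = 011 → c = 10010, weight = 2.
  m = 111 → c = 11000, weight = 2.
Tally weights:
  weight 0: 1 codewords.
  weight 1: 3 codewords.
  weight 2: 3 codewords.
  weight 3: 1 codewords.
Minimum distance d = smallest w > 0 with A_w > 0 = 1.
Sanity: Σ A_w = 8 = 2^3 = 8 ✓.


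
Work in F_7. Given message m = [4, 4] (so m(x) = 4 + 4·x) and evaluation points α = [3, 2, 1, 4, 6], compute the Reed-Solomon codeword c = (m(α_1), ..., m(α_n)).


c = [2, 5, 1, 6, 0]

Message polynomial: m(x) = 4 + 4·x (mod 7).
For each evaluation point α_i, compute m(α_i) mod 7:
  α_1 = 3: Horner steps 4 → 2, so m(3) = 2.
  α_2 = 2: Horner steps 4 → 5, so m(2) = 5.
  α_3 = 1: Horner steps 4 → 1, so m(1) = 1.
  α_4 = 4: Horner steps 4 → 6, so m(4) = 6.
  α_5 = 6: Horner steps 4 → 0, so m(6) = 0.
Codeword c = [2, 5, 1, 6, 0] ∈ F_7^5.


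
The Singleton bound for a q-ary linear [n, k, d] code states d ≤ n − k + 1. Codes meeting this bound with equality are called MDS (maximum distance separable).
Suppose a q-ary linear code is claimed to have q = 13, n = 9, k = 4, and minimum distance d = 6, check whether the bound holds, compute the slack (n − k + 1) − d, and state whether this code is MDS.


Singleton RHS = n − k + 1 = 6, slack = 0, bound satisfied, MDS.

Singleton bound: d ≤ n − k + 1.
Here n = 9, k = 4, so n − k + 1 = 6.
Given d = 6, check d ≤ 6: YES.
Slack = (n − k + 1) − d = 0.
The code is MDS (slack = 0).
Description: the claimed parameters are [9, 4, 6]_13; such a code would be MDS (meets Singleton bound).


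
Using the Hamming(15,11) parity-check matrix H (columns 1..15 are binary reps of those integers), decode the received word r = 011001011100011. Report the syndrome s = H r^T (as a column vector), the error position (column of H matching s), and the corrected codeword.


s = (1, 1, 0, 1)^T, error position = 13, corrected codeword c = 011001011100111

Compute s = H r^T mod 2 one row at a time:
  s_1 = 1 + 1 + 1 + 0 + 0 + 0 + 1 + 1 = 5 ≡ 1 (mod 2).
  s_2 = 0 + 0 + 1 + 0 + 0 + 0 + 1 + 1 = 3 ≡ 1 (mod 2).
  s_3 = 1 + 1 + 1 + 0 + 1 + 0 + 1 + 1 = 6 ≡ 0 (mod 2).
  s_4 = 0 + 1 + 0 + 0 + 1 + 0 + 0 + 1 = 3 ≡ 1 (mod 2).
s = (1, 1, 0, 1)^T — this equals column 13 of H (binary 1101), so error is at position 13.
Correct: flip bit 13 of r = 011001011100011 to get c = 011001011100111.


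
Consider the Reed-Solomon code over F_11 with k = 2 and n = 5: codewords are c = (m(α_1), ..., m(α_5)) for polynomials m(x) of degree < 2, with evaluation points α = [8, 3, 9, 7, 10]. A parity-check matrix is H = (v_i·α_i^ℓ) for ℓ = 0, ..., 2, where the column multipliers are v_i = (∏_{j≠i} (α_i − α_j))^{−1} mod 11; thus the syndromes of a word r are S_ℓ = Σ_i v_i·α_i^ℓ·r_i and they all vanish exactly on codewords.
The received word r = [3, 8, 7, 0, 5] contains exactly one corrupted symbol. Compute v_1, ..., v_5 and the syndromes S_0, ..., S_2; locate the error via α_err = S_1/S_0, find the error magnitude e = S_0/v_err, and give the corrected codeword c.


S = (6, 4, 10), error at position 1, error magnitude e = 5, c = [9, 8, 7, 0, 5].

Step 1: column multipliers v_i = (∏_{j≠i}(α_i − α_j))^{−1} mod 11.
  i = 1 (α = 8): (8−3)(8−9)(8−7)(8−10) = 5·(−1)·1·(−2) = 10 ≡ 10, so v_1 = 10^{−1} = 10 (mod 11).
  i = 2 (α = 3): (3−8)(3−9)(3−7)(3−10) = (−5)·(−6)·(−4)·(−7) = 840 ≡ 4, so v_2 = 4^{−1} = 3 (mod 11).
  i = 3 (α = 9): (9−8)(9−3)(9−7)(9−10) = 1·6·2·(−1) = −12 ≡ 10, so v_3 = 10^{−1} = 10 (mod 11).
  i = 4 (α = 7): (7−8)(7−3)(7−9)(7−10) = (−1)·4·(−2)·(−3) = −24 ≡ 9, so v_4 = 9^{−1} = 5 (mod 11).
  i = 5 (α = 10): (10−8)(10−3)(10−9)(10−7) = 2·7·1·3 = 42 ≡ 9, so v_5 = 9^{−1} = 5 (mod 11).
  v = [10, 3, 10, 5, 5].
Step 2: syndromes of r = [3, 8, 7, 0, 5] (all sums mod 11).
  S_0 = Σ v_i r_i = 10·3 + 3·8 + 10·7 + 5·0 + 5·5 = 149 ≡ 6.
  S_1 = Σ v_i α_i r_i = 10·8·3 + 3·3·8 + 10·9·7 + 5·7·0 + 5·10·5 = 1192 ≡ 4.
  α_i^2 mod 11 = [9, 9, 4, 5, 1].
  S_2 = Σ v_i α_i^2 r_i = 10·9·3 + 3·9·8 + 10·4·7 + 5·5·0 + 5·1·5 = 791 ≡ 10.
  S = (6, 4, 10) ≠ 0, so r is not a codeword (an error is present).
Step 3: locate the error. For a single error e at position i, S_ℓ = v_i·e·α_i^ℓ, so α_err = S_1/S_0.
  S_0^{−1} = 6^{−1} = 2 (mod 11), so α_err = 4·2 = 8 ≡ 8 = α_1. Error position i = 1.
  Consistency check: S_2/S_1 = 10·3 = 30 ≡ 8 = α_err ✓ (single-error assumption holds).
Step 4: error magnitude e = S_0/v_1 = S_0·∏_{j≠1}(α_1 − α_j) = 6·10 = 60 ≡ 5 (mod 11).
Step 5: correct position 1: c_1 = r_1 − e = 3 − 5 ≡ 9 (mod 11). Hence c = [9, 8, 7, 0, 5].
  Check: interpolating c through the α_i gives m(x) = 3 + 9·x (degree < 2) with m(α_i) = c_i for every i, so c is indeed a codeword.


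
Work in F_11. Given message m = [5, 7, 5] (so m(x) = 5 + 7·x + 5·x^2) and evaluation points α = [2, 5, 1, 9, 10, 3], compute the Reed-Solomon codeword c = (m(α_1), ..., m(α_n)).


c = [6, 0, 6, 0, 3, 5]

Message polynomial: m(x) = 5 + 7·x + 5·x^2 (mod 11).
For each evaluation point α_i, compute m(α_i) mod 11:
  α_1 = 2: Horner steps 5 → 6 → 6, so m(2) = 6.
  α_2 = 5: Horner steps 5 → 10 → 0, so m(5) = 0.
  α_3 = 1: Horner steps 5 → 1 → 6, so m(1) = 6.
  α_4 = 9: Horner steps 5 → 8 → 0, so m(9) = 0.
  α_5 = 10: Horner steps 5 → 2 → 3, so m(10) = 3.
  α_6 = 3: Horner steps 5 → 0 → 5, so m(3) = 5.
Codeword c = [6, 0, 6, 0, 3, 5] ∈ F_11^6.


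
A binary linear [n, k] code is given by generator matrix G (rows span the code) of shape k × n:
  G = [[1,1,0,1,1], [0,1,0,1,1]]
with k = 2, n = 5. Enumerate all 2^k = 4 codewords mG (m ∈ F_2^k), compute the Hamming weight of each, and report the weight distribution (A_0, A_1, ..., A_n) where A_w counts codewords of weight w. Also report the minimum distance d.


Weight distribution: A_0 = 1, A_1 = 1, A_3 = 1, A_4 = 1. Minimum distance d = 1.

Enumerate all 2^2 = 4 messages m ∈ F_2^2.
For each, compute codeword c = mG in F_2^5, then tally its weight.
  m = 00 → c = 00000, weight = 0.
  m = 10 → c = 11011, weight = 4.
  m = 01 → c = 01011, weight = 3.
  m = 11 → c = 10000, weight = 1.
Tally weights:
  weight 0: 1 codewords.
  weight 1: 1 codewords.
  weight 3: 1 codewords.
  weight 4: 1 codewords.
Minimum distance d = smallest w > 0 with A_w > 0 = 1.
Sanity: Σ A_w = 4 = 2^2 = 4 ✓.


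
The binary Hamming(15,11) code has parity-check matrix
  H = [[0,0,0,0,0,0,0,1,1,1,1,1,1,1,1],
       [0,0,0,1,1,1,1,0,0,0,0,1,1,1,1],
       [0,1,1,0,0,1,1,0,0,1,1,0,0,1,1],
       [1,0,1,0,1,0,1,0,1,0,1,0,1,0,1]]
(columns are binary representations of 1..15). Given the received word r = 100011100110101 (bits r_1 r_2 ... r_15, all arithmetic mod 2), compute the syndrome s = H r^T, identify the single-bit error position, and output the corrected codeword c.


s = (0, 1, 1, 0)^T, error position = 6, corrected codeword c = 100010100110101

Compute s = H r^T mod 2 one row at a time:
  s_1 = 0 + 0 + 1 + 1 + 0 + 1 + 0 + 1 = 4 ≡ 0 (mod 2).
  s_2 = 0 + 1 + 1 + 1 + 0 + 1 + 0 + 1 = 5 ≡ 1 (mod 2).
  s_3 = 0 + 0 + 1 + 1 + 1 + 1 + 0 + 1 = 5 ≡ 1 (mod 2).
  s_4 = 1 + 0 + 1 + 1 + 0 + 1 + 1 + 1 = 6 ≡ 0 (mod 2).
s = (0, 1, 1, 0)^T — this equals column 6 of H (binary 0110), so error is at position 6.
Correct: flip bit 6 of r = 100011100110101 to get c = 100010100110101.


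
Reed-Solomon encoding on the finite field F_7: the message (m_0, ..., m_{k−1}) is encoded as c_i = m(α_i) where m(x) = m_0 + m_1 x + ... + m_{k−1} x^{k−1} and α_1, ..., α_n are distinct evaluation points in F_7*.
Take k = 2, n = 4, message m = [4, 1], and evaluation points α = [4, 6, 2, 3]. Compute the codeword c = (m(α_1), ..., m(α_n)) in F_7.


c = [1, 3, 6, 0]

Message polynomial: m(x) = 4 + 1·x (mod 7).
For each evaluation point α_i, compute m(α_i) mod 7:
  α_1 = 4: Horner steps 1 → 1, so m(4) = 1.
  α_2 = 6: Horner steps 1 → 3, so m(6) = 3.
  α_3 = 2: Horner steps 1 → 6, so m(2) = 6.
  α_4 = 3: Horner steps 1 → 0, so m(3) = 0.
Codeword c = [1, 3, 6, 0] ∈ F_7^4.


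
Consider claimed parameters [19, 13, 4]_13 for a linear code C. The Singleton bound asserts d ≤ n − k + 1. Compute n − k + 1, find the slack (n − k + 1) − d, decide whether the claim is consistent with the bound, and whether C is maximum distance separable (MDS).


Singleton RHS = n − k + 1 = 7, slack = 3, bound satisfied, not MDS.

Singleton bound: d ≤ n − k + 1.
Here n = 19, k = 13, so n − k + 1 = 7.
Given d = 4, check d ≤ 7: YES.
Slack = (n − k + 1) − d = 3.
The code is NOT MDS (slack = 3 > 0).
Description: the claimed parameters are [19, 13, 4]_13; such a code would be non-MDS.


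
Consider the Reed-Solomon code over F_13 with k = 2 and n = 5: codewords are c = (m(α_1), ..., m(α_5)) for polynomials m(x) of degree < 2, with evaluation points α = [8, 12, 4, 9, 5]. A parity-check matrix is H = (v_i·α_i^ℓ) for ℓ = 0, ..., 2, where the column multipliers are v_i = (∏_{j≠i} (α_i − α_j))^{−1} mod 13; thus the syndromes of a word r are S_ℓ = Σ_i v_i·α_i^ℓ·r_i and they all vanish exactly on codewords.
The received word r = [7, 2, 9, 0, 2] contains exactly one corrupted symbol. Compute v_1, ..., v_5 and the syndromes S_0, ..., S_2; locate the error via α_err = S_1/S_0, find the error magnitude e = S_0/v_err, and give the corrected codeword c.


S = (4, 9, 4), error at position 2, error magnitude e = 10, c = [7, 5, 9, 0, 2].

Step 1: column multipliers v_i = (∏_{j≠i}(α_i − α_j))^{−1} mod 13.
  i = 1 (α = 8): (8−12)(8−4)(8−9)(8−5) = (−4)·4·(−1)·3 = 48 ≡ 9, so v_1 = 9^{−1} = 3 (mod 13).
  i = 2 (α = 12): (12−8)(12−4)(12−9)(12−5) = 4·8·3·7 = 672 ≡ 9, so v_2 = 9^{−1} = 3 (mod 13).
  i = 3 (α = 4): (4−8)(4−12)(4−9)(4−5) = (−4)·(−8)·(−5)·(−1) = 160 ≡ 4, so v_3 = 4^{−1} = 10 (mod 13).
  i = 4 (α = 9): (9−8)(9−12)(9−4)(9−5) = 1·(−3)·5·4 = −60 ≡ 5, so v_4 = 5^{−1} = 8 (mod 13).
  i = 5 (α = 5): (5−8)(5−12)(5−4)(5−9) = (−3)·(−7)·1·(−4) = −84 ≡ 7, so v_5 = 7^{−1} = 2 (mod 13).
  v = [3, 3, 10, 8, 2].
Step 2: syndromes of r = [7, 2, 9, 0, 2] (all sums mod 13).
  S_0 = Σ v_i r_i = 3·7 + 3·2 + 10·9 + 8·0 + 2·2 = 121 ≡ 4.
  S_1 = Σ v_i α_i r_i = 3·8·7 + 3·12·2 + 10·4·9 + 8·9·0 + 2·5·2 = 620 ≡ 9.
  α_i^2 mod 13 = [12, 1, 3, 3, 12].
  S_2 = Σ v_i α_i^2 r_i = 3·12·7 + 3·1·2 + 10·3·9 + 8·3·0 + 2·12·2 = 576 ≡ 4.
  S = (4, 9, 4) ≠ 0, so r is not a codeword (an error is present).
Step 3: locate the error. For a single error e at position i, S_ℓ = v_i·e·α_i^ℓ, so α_err = S_1/S_0.
  S_0^{−1} = 4^{−1} = 10 (mod 13), so α_err = 9·10 = 90 ≡ 12 = α_2. Error position i = 2.
  Consistency check: S_2/S_1 = 4·3 = 12 ≡ 12 = α_err ✓ (single-error assumption holds).
Step 4: error magnitude e = S_0/v_2 = S_0·∏_{j≠2}(α_2 − α_j) = 4·9 = 36 ≡ 10 (mod 13).
Step 5: correct position 2: c_2 = r_2 − e = 2 − 10 ≡ 5 (mod 13). Hence c = [7, 5, 9, 0, 2].
  Check: interpolating c through the α_i gives m(x) = 11 + 6·x (degree < 2) with m(α_i) = c_i for every i, so c is indeed a codeword.


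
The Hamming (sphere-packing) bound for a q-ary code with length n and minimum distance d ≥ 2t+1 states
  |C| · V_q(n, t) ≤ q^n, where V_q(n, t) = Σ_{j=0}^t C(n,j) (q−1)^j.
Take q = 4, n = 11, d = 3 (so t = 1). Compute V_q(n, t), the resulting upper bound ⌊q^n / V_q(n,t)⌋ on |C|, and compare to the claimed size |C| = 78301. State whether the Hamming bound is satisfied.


V_q(n, t) = 34, q^n = 4194304, Hamming bound = 123361, |C| = 78301 ≤ bound (satisfied).

Step 1: Compute V_q(n, t) = Σ_{j=0}^1 C(n, j) (q−1)^j.
  j = 0: C(11,0)·(3)^0 = 1·1 = 1.
  j = 1: C(11,1)·(3)^1 = 11·3 = 33.
  V_q(n, t) = 1 + 33 = 34.
Step 2: q^n = 4^11 = 4194304.
Step 3: Hamming bound ⌊q^n / V_q(n,t)⌋ = ⌊4194304/34⌋ = 123361.
Step 4: Compare |C| = 78301 to 123361: satisfied.
The claimed |C| lies below the Hamming bound.


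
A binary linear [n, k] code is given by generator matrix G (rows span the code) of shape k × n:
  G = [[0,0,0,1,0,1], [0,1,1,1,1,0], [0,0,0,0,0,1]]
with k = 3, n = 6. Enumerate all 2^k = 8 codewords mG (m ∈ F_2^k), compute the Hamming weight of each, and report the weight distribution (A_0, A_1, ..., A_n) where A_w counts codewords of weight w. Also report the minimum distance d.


Weight distribution: A_0 = 1, A_1 = 2, A_2 = 1, A_3 = 1, A_4 = 2, A_5 = 1. Minimum distance d = 1.

Enumerate all 2^3 = 8 messages m ∈ F_2^3.
For each, compute codeword c = mG in F_2^6, then tally its weight.
  m = 000 → c = 000000, weight = 0.
  m = 100 → c = 000101, weight = 2.
  m = 010 → c = 011110, weight = 4.
  m = 110 → c = 011011, weight = 4.
  m = 001 → c = 000001, weight = 1.
  m = 101 → c = 000100, weight = 1.
  m = 011 → c = 011111, weight = 5.
  m = 111 → c = 011010, weight = 3.
Tally weights:
  weight 0: 1 codewords.
  weight 1: 2 codewords.
  weight 2: 1 codewords.
  weight 3: 1 codewords.
  weight 4: 2 codewords.
  weight 5: 1 codewords.
Minimum distance d = smallest w > 0 with A_w > 0 = 1.
Sanity: Σ A_w = 8 = 2^3 = 8 ✓.


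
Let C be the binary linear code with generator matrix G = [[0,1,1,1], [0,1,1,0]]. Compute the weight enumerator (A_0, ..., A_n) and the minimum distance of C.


Weight distribution: A_0 = 1, A_1 = 1, A_2 = 1, A_3 = 1. Minimum distance d = 1.

Enumerate all 2^2 = 4 messages m ∈ F_2^2.
For each, compute codeword c = mG in F_2^4, then tally its weight.
  m = 00 → c = 0000, weight = 0.
  m = 10 → c = 0111, weight = 3.
  m = 01 → c = 0110, weight = 2.
  m = 11 → c = 0001, weight = 1.
Tally weights:
  weight 0: 1 codewords.
  weight 1: 1 codewords.
  weight 2: 1 codewords.
  weight 3: 1 codewords.
Minimum distance d = smallest w > 0 with A_w > 0 = 1.
Sanity: Σ A_w = 4 = 2^2 = 4 ✓.
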